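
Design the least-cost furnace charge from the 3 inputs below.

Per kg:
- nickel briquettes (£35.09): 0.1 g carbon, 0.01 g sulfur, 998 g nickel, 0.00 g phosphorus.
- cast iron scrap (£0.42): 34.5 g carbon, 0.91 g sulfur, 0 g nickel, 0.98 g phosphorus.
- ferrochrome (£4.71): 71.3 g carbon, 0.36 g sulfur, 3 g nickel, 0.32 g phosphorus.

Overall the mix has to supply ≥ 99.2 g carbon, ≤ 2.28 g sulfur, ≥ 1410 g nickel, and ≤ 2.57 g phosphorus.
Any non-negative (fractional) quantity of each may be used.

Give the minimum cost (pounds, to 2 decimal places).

£51.63

This is a linear program. Let x1 = kg of nickel briquettes, x2 = kg of cast iron scrap, x3 = kg of ferrochrome.
Minimise 35.09x1 + 0.42x2 + 4.71x3 subject to:
  0.1x1 + 34.5x2 + 71.3x3 ≥ 99.2   (carbon)
  0.01x1 + 0.91x2 + 0.36x3 ≤ 2.28   (sulfur)
  998x1 + 3x3 ≥ 1410   (nickel)
  0.98x2 + 0.32x3 ≤ 2.57   (phosphorus)
  x1, x2, x3 ≥ 0.
The optimal mix uses every input. The carbon, sulfur, nickel requirements are met with equality.
That vertex is x1 = 1.412, x2 = 2.4, x3 = 0.2282.
Objective = 35.09·1.412 + 0.42·2.4 + 4.71·0.2282 = 51.6299.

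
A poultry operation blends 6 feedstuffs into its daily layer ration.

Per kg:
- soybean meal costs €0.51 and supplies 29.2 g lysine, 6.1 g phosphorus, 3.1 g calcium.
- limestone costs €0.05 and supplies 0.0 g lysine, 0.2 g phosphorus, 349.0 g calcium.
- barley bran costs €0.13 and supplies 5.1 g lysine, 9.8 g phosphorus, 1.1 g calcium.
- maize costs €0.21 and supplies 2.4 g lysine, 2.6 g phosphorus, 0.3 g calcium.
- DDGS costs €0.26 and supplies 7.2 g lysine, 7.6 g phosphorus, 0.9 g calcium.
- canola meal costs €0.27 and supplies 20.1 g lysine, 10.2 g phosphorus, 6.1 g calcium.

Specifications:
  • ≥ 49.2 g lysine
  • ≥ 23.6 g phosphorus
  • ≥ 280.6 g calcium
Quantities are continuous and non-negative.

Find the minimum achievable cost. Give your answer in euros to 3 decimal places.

€0.699

Set it up as a linear program. Let x1 = kg of soybean meal, x2 = kg of limestone, x3 = kg of barley bran, x4 = kg of maize, x5 = kg of DDGS, x6 = kg of canola meal.
min 0.51x1 + 0.05x2 + 0.13x3 + 0.21x4 + 0.26x5 + 0.27x6 s.t.:
  29.2x1 + 5.1x3 + 2.4x4 + 7.2x5 + 20.1x6 ≥ 49.2   (lysine)
  6.1x1 + 0.2x2 + 9.8x3 + 2.6x4 + 7.6x5 + 10.2x6 ≥ 23.6   (phosphorus)
  3.1x1 + 349x2 + 1.1x3 + 0.3x4 + 0.9x5 + 6.1x6 ≥ 280.6   (calcium)
  x1, x2, x3, x4, x5, x6 ≥ 0.
The optimal basis is {limestone, canola meal}; soybean meal, barley bran, maize, DDGS drop out. There the lysine and calcium constraints are tight.
That vertex is x2 = 0.7612, x6 = 2.448.
Cost = 0.05·0.7612 + 0.27·2.448 = 0.69902.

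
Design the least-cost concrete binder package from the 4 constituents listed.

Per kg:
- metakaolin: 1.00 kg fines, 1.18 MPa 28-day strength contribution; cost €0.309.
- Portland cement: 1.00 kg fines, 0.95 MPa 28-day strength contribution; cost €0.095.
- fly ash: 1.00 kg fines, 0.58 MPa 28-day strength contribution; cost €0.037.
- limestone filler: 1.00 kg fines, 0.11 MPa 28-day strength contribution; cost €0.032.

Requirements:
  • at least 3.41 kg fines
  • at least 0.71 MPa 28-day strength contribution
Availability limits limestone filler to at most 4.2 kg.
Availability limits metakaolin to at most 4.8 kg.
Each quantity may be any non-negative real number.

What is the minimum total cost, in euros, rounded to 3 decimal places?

€0.113

Treat it as an LP. Let x1 = kg of metakaolin, x2 = kg of Portland cement, x3 = kg of fly ash, x4 = kg of limestone filler.
min 0.309x1 + 0.095x2 + 0.037x3 + 0.032x4 with:
  1x1 + 1x2 + 1x3 + 1x4 ≥ 3.41   (fines)
  1.18x1 + 0.95x2 + 0.58x3 + 0.11x4 ≥ 0.71   (28-day strength contribution)
  x4 ≤ 4.2
  x1 ≤ 4.8
  x1, x2, x3, x4 ≥ 0.
The optimal basis is {fly ash, limestone filler}; metakaolin, Portland cement drop out. There the fines and 28-day strength contribution constraints are tight.
That vertex is x3 = 0.7126, x4 = 2.697.
Cost = 0.037·0.7126 + 0.032·2.697 = 0.11267.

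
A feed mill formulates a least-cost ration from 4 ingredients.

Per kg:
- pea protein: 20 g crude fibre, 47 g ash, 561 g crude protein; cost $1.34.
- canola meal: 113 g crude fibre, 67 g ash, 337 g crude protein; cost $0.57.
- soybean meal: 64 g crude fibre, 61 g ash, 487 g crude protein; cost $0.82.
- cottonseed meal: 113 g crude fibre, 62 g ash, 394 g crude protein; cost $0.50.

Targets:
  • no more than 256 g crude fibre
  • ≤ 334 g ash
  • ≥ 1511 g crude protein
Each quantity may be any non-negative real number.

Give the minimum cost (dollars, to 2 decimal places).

$2.39

Let x1 = kg of pea protein, x2 = kg of canola meal, x3 = kg of soybean meal, x4 = kg of cottonseed meal.
min 1.34x1 + 0.57x2 + 0.82x3 + 0.5x4 subject to:
  20x1 + 113x2 + 64x3 + 113x4 ≤ 256   (crude fibre)
  47x1 + 67x2 + 61x3 + 62x4 ≤ 334   (ash)
  561x1 + 337x2 + 487x3 + 394x4 ≥ 1511   (crude protein)
  x1, x2, x3, x4 ≥ 0.
The optimal basis is {soybean meal, cottonseed meal}; pea protein, canola meal drop out. The crude fibre and crude protein requirements are met with equality.
That vertex is x3 = 2.344, x4 = 0.9381.
Cost = 0.82·2.344 + 0.5·0.9381 = 2.3911.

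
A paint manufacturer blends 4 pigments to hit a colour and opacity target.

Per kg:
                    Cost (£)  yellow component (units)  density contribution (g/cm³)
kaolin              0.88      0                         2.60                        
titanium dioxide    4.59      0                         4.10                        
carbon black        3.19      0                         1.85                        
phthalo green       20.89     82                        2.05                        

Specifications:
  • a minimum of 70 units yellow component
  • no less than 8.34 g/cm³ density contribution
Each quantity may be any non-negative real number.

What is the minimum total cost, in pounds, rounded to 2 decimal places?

Let x1 = kg of kaolin, x2 = kg of titanium dioxide, x3 = kg of carbon black, x4 = kg of phthalo green.
Minimize 0.88x1 + 4.59x2 + 3.19x3 + 20.89x4 s.t.:
  82x4 ≥ 70   (yellow component)
  2.6x1 + 4.1x2 + 1.85x3 + 2.05x4 ≥ 8.34   (density contribution)
  x1, x2, x3, x4 ≥ 0.
The minimum-cost mix takes nothing from titanium dioxide, carbon black — only kaolin, phthalo green. Binding constraints: yellow component and density contribution.
Solving gives x1 = 2.535, x4 = 0.8537.
Objective = 0.88·2.535 + 20.89·0.8537 = 20.0646.

£20.06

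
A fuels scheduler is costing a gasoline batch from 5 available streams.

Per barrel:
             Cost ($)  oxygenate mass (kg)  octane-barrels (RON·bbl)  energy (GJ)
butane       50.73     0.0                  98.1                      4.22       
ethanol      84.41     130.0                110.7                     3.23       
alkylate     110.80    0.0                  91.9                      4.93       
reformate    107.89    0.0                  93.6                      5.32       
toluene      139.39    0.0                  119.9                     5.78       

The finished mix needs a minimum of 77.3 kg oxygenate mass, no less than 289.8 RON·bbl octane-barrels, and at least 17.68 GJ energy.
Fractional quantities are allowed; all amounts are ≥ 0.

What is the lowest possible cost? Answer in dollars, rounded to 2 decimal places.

$239.64

This is a linear program. Let x1 = barrels of butane, x2 = barrels of ethanol, x3 = barrels of alkylate, x4 = barrels of reformate, x5 = barrels of toluene.
Minimise 50.73x1 + 84.41x2 + 110.8x3 + 107.89x4 + 139.39x5 subject to:
  130x2 ≥ 77.3   (oxygenate mass)
  98.1x1 + 110.7x2 + 91.9x3 + 93.6x4 + 119.9x5 ≥ 289.8   (octane-barrels)
  4.22x1 + 3.23x2 + 4.93x3 + 5.32x4 + 5.78x5 ≥ 17.68   (energy)
  x1, x2, x3, x4, x5 ≥ 0.
At the optimum only butane, ethanol are positive (alkylate, reformate, toluene = 0). The oxygenate mass and energy requirements are met with equality.
So butane = 3.7345 barrels, ethanol = 0.59462 barrels.
Objective = 50.73·3.7345 + 84.41·0.59462 = 239.6431.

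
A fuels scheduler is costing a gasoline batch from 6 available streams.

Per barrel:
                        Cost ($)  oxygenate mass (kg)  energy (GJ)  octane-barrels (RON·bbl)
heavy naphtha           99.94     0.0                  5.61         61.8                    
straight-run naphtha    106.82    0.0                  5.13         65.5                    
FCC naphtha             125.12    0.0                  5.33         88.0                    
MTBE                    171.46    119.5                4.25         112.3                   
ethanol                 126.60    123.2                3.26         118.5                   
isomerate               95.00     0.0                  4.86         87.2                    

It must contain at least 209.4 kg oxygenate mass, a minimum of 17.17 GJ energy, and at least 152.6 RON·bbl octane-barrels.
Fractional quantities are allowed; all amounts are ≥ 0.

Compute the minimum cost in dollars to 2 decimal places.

$422.35

Treat it as an LP. Let x1 = barrels of heavy naphtha, x2 = barrels of straight-run naphtha, x3 = barrels of FCC naphtha, x4 = barrels of MTBE, x5 = barrels of ethanol, x6 = barrels of isomerate.
Minimise 99.94x1 + 106.82x2 + 125.12x3 + 171.46x4 + 126.6x5 + 95x6 s.t.:
  119.5x4 + 123.2x5 ≥ 209.4   (oxygenate mass)
  5.61x1 + 5.13x2 + 5.33x3 + 4.25x4 + 3.26x5 + 4.86x6 ≥ 17.17   (energy)
  61.8x1 + 65.5x2 + 88x3 + 112.3x4 + 118.5x5 + 87.2x6 ≥ 152.6   (octane-barrels)
  x1, x2, x3, x4, x5, x6 ≥ 0.
The minimum-cost mix takes nothing from straight-run naphtha, FCC naphtha, MTBE, isomerate — only heavy naphtha, ethanol. Binding constraints: oxygenate mass and energy.
Solving gives x1 = 2.0729, x5 = 1.6997.
Total cost: 99.94·2.0729 + 126.6·1.6997 = 422.3476.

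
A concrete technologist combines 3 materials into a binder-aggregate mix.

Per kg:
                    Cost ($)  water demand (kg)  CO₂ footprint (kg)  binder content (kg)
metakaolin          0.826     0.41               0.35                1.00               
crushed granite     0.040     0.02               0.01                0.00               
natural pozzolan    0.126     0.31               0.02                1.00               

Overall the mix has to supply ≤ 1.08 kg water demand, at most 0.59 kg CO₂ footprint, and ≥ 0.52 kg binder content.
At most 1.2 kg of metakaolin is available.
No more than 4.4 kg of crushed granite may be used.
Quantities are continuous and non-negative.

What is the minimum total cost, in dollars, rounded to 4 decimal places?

$0.0655

Let x1 = kg of metakaolin, x2 = kg of crushed granite, x3 = kg of natural pozzolan.
min 0.826x1 + 0.04x2 + 0.126x3 subject to:
  0.41x1 + 0.02x2 + 0.31x3 ≤ 1.08   (water demand)
  0.35x1 + 0.01x2 + 0.02x3 ≤ 0.59   (CO₂ footprint)
  1x1 + 1x3 ≥ 0.52   (binder content)
  x1 ≤ 1.2
  x2 ≤ 4.4
  x1, x2, x3 ≥ 0.
The minimum-cost mix takes nothing from metakaolin, crushed granite — only natural pozzolan. There the binder content constraint is tight.
That vertex is x3 = 0.52.
Hence cost = 0.126·0.52 = $0.065520.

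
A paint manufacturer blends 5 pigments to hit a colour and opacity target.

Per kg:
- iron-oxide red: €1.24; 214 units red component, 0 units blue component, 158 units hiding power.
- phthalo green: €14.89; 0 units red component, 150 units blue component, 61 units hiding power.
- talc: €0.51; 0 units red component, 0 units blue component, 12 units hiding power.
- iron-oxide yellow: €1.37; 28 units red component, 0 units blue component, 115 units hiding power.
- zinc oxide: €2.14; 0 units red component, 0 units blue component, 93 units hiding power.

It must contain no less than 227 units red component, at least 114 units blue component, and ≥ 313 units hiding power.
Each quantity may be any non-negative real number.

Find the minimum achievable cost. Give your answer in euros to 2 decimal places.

Let x1 = kg of iron-oxide red, x2 = kg of phthalo green, x3 = kg of talc, x4 = kg of iron-oxide yellow, x5 = kg of zinc oxide.
Minimize 1.24x1 + 14.89x2 + 0.51x3 + 1.37x4 + 2.14x5 with:
  214x1 + 28x4 ≥ 227   (red component)
  150x2 ≥ 114   (blue component)
  158x1 + 61x2 + 12x3 + 115x4 + 93x5 ≥ 313   (hiding power)
  x1, x2, x3, x4, x5 ≥ 0.
The optimal basis is {iron-oxide red, phthalo green}; talc, iron-oxide yellow, zinc oxide drop out. Binding constraints: blue component and hiding power.
So iron-oxide red = 1.688 kg, phthalo green = 0.76 kg.
Objective = 1.24·1.688 + 14.89·0.76 = 13.4095.

€13.41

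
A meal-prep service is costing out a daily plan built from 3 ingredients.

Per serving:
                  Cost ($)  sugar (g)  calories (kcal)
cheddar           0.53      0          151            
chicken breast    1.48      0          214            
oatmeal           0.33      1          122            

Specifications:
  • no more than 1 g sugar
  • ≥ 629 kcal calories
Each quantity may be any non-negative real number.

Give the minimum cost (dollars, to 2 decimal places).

$2.11

This is a linear program. Let x1 = servings of cheddar, x2 = servings of chicken breast, x3 = servings of oatmeal.
Minimise 0.53x1 + 1.48x2 + 0.33x3 subject to:
  1x3 ≤ 1   (sugar)
  151x1 + 214x2 + 122x3 ≥ 629   (calories)
  x1, x2, x3 ≥ 0.
The optimal basis is {cheddar, oatmeal}; chicken breast drops out. There the sugar and calories constraints are tight.
Optimal quantities: cheddar = 3.358 servings, oatmeal = 1 serving.
Objective = 0.53·3.358 + 0.33·1 = 2.1097.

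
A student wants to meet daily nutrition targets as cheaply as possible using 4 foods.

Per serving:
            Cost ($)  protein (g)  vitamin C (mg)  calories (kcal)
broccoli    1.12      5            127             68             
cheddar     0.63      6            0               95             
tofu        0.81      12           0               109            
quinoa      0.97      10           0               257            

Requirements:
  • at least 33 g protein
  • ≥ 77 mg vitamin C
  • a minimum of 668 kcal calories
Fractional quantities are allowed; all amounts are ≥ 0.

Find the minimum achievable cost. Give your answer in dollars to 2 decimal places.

Treat it as an LP. Let x1 = servings of broccoli, x2 = servings of cheddar, x3 = servings of tofu, x4 = servings of quinoa.
Minimise 1.12x1 + 0.63x2 + 0.81x3 + 0.97x4 subject to:
  5x1 + 6x2 + 12x3 + 10x4 ≥ 33   (protein)
  127x1 ≥ 77   (vitamin C)
  68x1 + 95x2 + 109x3 + 257x4 ≥ 668   (calories)
  x1, x2, x3, x4 ≥ 0.
The optimal basis is {broccoli, tofu, quinoa}; cheddar drops out. The protein, vitamin C, calories requirements are met with equality.
So broccoli = 0.6063 servings, tofu = 0.7193 servings, quinoa = 2.134 servings.
Cost = 1.12·0.6063 + 0.81·0.7193 + 0.97·2.134 = 3.3317.

$3.33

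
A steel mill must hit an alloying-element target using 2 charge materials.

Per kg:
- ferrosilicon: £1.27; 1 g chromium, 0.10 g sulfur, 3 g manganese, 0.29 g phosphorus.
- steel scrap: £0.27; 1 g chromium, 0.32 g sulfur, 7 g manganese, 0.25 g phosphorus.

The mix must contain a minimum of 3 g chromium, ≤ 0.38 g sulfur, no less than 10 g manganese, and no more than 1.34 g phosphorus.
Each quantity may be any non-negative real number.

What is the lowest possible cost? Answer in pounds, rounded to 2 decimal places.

£3.45

Treat it as an LP. Let x1 = kg of ferrosilicon, x2 = kg of steel scrap.
min 1.27x1 + 0.27x2 with:
  1x1 + 1x2 ≥ 3   (chromium)
  0.1x1 + 0.32x2 ≤ 0.38   (sulfur)
  3x1 + 7x2 ≥ 10   (manganese)
  0.29x1 + 0.25x2 ≤ 1.34   (phosphorus)
  x1, x2 ≥ 0.
Both inputs are positive at the optimum. There the chromium and sulfur constraints are tight.
So ferrosilicon = 2.636 kg, steel scrap = 0.3636 kg.
Objective = 1.27·2.636 + 0.27·0.3636 = 3.4459.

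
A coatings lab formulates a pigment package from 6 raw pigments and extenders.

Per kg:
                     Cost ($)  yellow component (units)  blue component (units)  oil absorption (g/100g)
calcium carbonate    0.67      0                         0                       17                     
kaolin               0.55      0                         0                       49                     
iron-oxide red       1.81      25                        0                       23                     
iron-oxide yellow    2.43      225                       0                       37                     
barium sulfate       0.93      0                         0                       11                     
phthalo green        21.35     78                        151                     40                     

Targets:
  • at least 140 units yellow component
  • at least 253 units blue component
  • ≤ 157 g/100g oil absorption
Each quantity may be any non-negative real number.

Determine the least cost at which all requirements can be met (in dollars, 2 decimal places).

$35.87

Treat it as an LP. Let x1 = kg of calcium carbonate, x2 = kg of kaolin, x3 = kg of iron-oxide red, x4 = kg of iron-oxide yellow, x5 = kg of barium sulfate, x6 = kg of phthalo green.
min 0.67x1 + 0.55x2 + 1.81x3 + 2.43x4 + 0.93x5 + 21.35x6 subject to:
  25x3 + 225x4 + 78x6 ≥ 140   (yellow component)
  151x6 ≥ 253   (blue component)
  17x1 + 49x2 + 23x3 + 37x4 + 11x5 + 40x6 ≤ 157   (oil absorption)
  x1, x2, x3, x4, x5, x6 ≥ 0.
The cheapest feasible vertex uses only iron-oxide yellow, phthalo green; calcium carbonate, kaolin, iron-oxide red, barium sulfate are not used. Binding constraints: yellow component and blue component.
Solving gives x4 = 0.041383, x6 = 1.6755.
Hence cost = 2.43·0.041383 + 21.35·1.6755 = $35.8725.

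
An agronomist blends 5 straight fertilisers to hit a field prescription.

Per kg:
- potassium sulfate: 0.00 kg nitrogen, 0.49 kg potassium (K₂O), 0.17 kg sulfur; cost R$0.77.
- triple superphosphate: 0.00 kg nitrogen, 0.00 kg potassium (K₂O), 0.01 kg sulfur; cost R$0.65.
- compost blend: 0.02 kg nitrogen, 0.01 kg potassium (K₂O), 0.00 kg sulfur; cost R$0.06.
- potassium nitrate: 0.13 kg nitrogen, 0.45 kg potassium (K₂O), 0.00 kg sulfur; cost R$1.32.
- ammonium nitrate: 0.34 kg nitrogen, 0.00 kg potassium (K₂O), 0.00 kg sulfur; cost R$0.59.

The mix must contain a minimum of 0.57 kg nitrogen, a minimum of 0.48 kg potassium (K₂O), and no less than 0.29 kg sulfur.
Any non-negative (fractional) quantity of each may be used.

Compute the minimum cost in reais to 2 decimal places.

Let x1 = kg of potassium sulfate, x2 = kg of triple superphosphate, x3 = kg of compost blend, x4 = kg of potassium nitrate, x5 = kg of ammonium nitrate.
Minimise 0.77x1 + 0.65x2 + 0.06x3 + 1.32x4 + 0.59x5 with:
  0.02x3 + 0.13x4 + 0.34x5 ≥ 0.57   (nitrogen)
  0.49x1 + 0.01x3 + 0.45x4 ≥ 0.48   (potassium (K₂O))
  0.17x1 + 0.01x2 ≥ 0.29   (sulfur)
  x1, x2, x3, x4, x5 ≥ 0.
The optimal basis is {potassium sulfate, ammonium nitrate}; triple superphosphate, compost blend, potassium nitrate drop out. There the nitrogen and sulfur constraints are tight.
That vertex is x1 = 1.706, x5 = 1.676.
Cost = 0.77·1.706 + 0.59·1.676 = 2.3025.

R$2.30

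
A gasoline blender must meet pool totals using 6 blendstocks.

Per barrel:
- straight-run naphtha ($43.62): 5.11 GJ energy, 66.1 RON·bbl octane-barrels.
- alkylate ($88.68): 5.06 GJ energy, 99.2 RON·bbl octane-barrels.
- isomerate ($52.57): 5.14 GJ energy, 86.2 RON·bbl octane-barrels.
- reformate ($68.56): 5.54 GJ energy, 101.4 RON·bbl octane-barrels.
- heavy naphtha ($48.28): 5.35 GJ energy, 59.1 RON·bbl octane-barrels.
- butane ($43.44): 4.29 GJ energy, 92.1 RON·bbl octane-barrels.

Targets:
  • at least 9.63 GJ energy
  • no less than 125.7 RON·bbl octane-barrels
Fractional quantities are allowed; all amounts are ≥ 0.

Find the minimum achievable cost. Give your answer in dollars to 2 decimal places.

$82.41

Let x1 = barrels of straight-run naphtha, x2 = barrels of alkylate, x3 = barrels of isomerate, x4 = barrels of reformate, x5 = barrels of heavy naphtha, x6 = barrels of butane.
Minimize 43.62x1 + 88.68x2 + 52.57x3 + 68.56x4 + 48.28x5 + 43.44x6 with:
  5.11x1 + 5.06x2 + 5.14x3 + 5.54x4 + 5.35x5 + 4.29x6 ≥ 9.63   (energy)
  66.1x1 + 99.2x2 + 86.2x3 + 101.4x4 + 59.1x5 + 92.1x6 ≥ 125.7   (octane-barrels)
  x1, x2, x3, x4, x5, x6 ≥ 0.
At the optimum only straight-run naphtha, butane are positive (alkylate, isomerate, reformate, heavy naphtha = 0). The energy and octane-barrels requirements are met with equality.
Optimal quantities: straight-run naphtha = 1.85858 barrels, butane = 0.0309202 barrels.
Total cost: 43.62·1.85858 + 43.44·0.0309202 = 82.4144.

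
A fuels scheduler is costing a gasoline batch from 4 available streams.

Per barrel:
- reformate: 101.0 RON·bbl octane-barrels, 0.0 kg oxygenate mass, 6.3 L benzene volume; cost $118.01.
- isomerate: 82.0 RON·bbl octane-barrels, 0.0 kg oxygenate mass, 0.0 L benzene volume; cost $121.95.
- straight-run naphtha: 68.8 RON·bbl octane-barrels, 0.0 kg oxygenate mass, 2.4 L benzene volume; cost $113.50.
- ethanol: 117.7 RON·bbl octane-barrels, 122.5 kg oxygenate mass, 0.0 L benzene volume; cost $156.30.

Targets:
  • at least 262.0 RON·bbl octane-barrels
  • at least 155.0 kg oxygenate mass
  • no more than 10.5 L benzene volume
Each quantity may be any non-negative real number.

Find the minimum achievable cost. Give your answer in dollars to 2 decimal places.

Treat it as an LP. Let x1 = barrels of reformate, x2 = barrels of isomerate, x3 = barrels of straight-run naphtha, x4 = barrels of ethanol.
min 118.01x1 + 121.95x2 + 113.5x3 + 156.3x4 with:
  101x1 + 82x2 + 68.8x3 + 117.7x4 ≥ 262   (octane-barrels)
  122.5x4 ≥ 155   (oxygenate mass)
  6.3x1 + 2.4x3 ≤ 10.5   (benzene volume)
  x1, x2, x3, x4 ≥ 0.
The optimal basis is {reformate, ethanol}; isomerate, straight-run naphtha drop out. The octane-barrels and oxygenate mass requirements are met with equality.
So reformate = 1.1195 barrels, ethanol = 1.2653 barrels.
Total cost: 118.01·1.1195 + 156.3·1.2653 = 329.8786.

$329.88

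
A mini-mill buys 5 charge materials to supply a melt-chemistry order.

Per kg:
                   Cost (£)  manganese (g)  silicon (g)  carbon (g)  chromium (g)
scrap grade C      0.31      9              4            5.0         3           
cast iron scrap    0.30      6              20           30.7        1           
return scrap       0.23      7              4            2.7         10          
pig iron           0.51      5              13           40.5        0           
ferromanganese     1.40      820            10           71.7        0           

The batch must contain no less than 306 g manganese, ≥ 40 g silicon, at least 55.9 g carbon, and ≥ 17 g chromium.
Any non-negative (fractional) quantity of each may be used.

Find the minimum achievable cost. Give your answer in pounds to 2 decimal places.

£1.30

Let x1 = kg of scrap grade C, x2 = kg of cast iron scrap, x3 = kg of return scrap, x4 = kg of pig iron, x5 = kg of ferromanganese.
min 0.31x1 + 0.3x2 + 0.23x3 + 0.51x4 + 1.4x5 s.t.:
  9x1 + 6x2 + 7x3 + 5x4 + 820x5 ≥ 306   (manganese)
  4x1 + 20x2 + 4x3 + 13x4 + 10x5 ≥ 40   (silicon)
  5x1 + 30.7x2 + 2.7x3 + 40.5x4 + 71.7x5 ≥ 55.9   (carbon)
  3x1 + 1x2 + 10x3 ≥ 17   (chromium)
  x1, x2, x3, x4, x5 ≥ 0.
The cheapest feasible vertex uses only cast iron scrap, return scrap, ferromanganese; scrap grade C, pig iron are not used. Binding constraints: manganese, silicon, chromium.
So cast iron scrap = 1.516 kg, return scrap = 1.548 kg, ferromanganese = 0.3489 kg.
Total cost: 0.3·1.516 + 0.23·1.548 + 1.4·0.3489 = 1.2993.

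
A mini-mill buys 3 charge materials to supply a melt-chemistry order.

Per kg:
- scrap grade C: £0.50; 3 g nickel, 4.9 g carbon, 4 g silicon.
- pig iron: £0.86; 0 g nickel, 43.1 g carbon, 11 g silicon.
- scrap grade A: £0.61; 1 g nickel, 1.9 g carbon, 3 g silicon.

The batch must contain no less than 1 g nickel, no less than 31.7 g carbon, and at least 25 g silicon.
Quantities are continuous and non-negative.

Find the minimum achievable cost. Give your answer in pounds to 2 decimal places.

This is a linear program. Let x1 = kg of scrap grade C, x2 = kg of pig iron, x3 = kg of scrap grade A.
Minimize 0.5x1 + 0.86x2 + 0.61x3 subject to:
  3x1 + 1x3 ≥ 1   (nickel)
  4.9x1 + 43.1x2 + 1.9x3 ≥ 31.7   (carbon)
  4x1 + 11x2 + 3x3 ≥ 25   (silicon)
  x1, x2, x3 ≥ 0.
The cheapest feasible vertex uses only scrap grade C, pig iron; scrap grade A is not used. There the nickel and silicon constraints are tight.
So scrap grade C = 0.3333 kg, pig iron = 2.152 kg.
Total cost: 0.5·0.3333 + 0.86·2.152 = 2.0174.

£2.02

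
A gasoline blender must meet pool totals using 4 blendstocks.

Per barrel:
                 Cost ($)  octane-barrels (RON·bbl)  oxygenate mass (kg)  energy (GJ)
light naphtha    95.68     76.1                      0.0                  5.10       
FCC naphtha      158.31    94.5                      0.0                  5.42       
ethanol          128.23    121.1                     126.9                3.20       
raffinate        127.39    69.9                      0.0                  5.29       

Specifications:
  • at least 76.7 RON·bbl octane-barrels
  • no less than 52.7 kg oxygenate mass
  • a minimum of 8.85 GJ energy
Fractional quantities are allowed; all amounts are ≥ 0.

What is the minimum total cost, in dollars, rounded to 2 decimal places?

Set it up as a linear program. Let x1 = barrels of light naphtha, x2 = barrels of FCC naphtha, x3 = barrels of ethanol, x4 = barrels of raffinate.
Minimize 95.68x1 + 158.31x2 + 128.23x3 + 127.39x4 with:
  76.1x1 + 94.5x2 + 121.1x3 + 69.9x4 ≥ 76.7   (octane-barrels)
  126.9x3 ≥ 52.7   (oxygenate mass)
  5.1x1 + 5.42x2 + 3.2x3 + 5.29x4 ≥ 8.85   (energy)
  x1, x2, x3, x4 ≥ 0.
The cheapest feasible vertex uses only light naphtha, ethanol; FCC naphtha, raffinate are not used. There the oxygenate mass and energy constraints are tight.
Solving gives x1 = 1.4747, x3 = 0.41529.
Total cost: 95.68·1.4747 + 128.23·0.41529 = 194.3519.

$194.35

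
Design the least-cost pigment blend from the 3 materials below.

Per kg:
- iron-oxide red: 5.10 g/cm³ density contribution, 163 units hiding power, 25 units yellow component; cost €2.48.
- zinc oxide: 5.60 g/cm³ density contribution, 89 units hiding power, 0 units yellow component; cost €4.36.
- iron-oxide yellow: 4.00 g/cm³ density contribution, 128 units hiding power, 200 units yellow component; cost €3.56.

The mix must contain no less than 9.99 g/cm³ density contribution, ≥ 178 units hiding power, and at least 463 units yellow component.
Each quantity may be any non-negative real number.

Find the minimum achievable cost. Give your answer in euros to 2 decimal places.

€8.56

Let x1 = kg of iron-oxide red, x2 = kg of zinc oxide, x3 = kg of iron-oxide yellow.
Minimise 2.48x1 + 4.36x2 + 3.56x3 s.t.:
  5.1x1 + 5.6x2 + 4x3 ≥ 9.99   (density contribution)
  163x1 + 89x2 + 128x3 ≥ 178   (hiding power)
  25x1 + 200x3 ≥ 463   (yellow component)
  x1, x2, x3 ≥ 0.
The optimal basis is {iron-oxide red, iron-oxide yellow}; zinc oxide drops out. Binding constraints: density contribution and yellow component.
That vertex is x1 = 0.1587, x3 = 2.295.
Cost = 2.48·0.1587 + 3.56·2.295 = 8.5638.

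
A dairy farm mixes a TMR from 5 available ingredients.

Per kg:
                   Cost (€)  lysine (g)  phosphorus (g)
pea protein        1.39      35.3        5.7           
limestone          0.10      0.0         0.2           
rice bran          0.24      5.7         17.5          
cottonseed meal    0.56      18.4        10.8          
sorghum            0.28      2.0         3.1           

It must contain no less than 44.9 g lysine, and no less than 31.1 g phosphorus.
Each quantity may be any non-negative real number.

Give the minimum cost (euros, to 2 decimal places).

€1.39

Let x1 = kg of pea protein, x2 = kg of limestone, x3 = kg of rice bran, x4 = kg of cottonseed meal, x5 = kg of sorghum.
Minimize 1.39x1 + 0.1x2 + 0.24x3 + 0.56x4 + 0.28x5 s.t.:
  35.3x1 + 5.7x3 + 18.4x4 + 2x5 ≥ 44.9   (lysine)
  5.7x1 + 0.2x2 + 17.5x3 + 10.8x4 + 3.1x5 ≥ 31.1   (phosphorus)
  x1, x2, x3, x4, x5 ≥ 0.
The optimal basis is {rice bran, cottonseed meal}; pea protein, limestone, sorghum drop out. There the lysine and phosphorus constraints are tight.
So rice bran = 0.3353 kg, cottonseed meal = 2.336 kg.
Cost = 0.24·0.3353 + 0.56·2.336 = 1.3886.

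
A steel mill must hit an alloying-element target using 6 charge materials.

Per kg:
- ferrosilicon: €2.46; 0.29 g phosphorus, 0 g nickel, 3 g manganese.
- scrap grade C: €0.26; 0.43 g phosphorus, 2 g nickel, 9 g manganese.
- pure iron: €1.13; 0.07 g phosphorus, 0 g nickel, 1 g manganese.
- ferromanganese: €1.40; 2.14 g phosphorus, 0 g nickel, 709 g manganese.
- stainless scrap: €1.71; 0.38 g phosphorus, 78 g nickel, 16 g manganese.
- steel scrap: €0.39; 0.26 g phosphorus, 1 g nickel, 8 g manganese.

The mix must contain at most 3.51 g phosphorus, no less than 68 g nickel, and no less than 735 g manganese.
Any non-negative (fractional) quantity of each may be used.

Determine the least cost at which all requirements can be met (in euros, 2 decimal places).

€2.91

Let x1 = kg of ferrosilicon, x2 = kg of scrap grade C, x3 = kg of pure iron, x4 = kg of ferromanganese, x5 = kg of stainless scrap, x6 = kg of steel scrap.
Minimize 2.46x1 + 0.26x2 + 1.13x3 + 1.4x4 + 1.71x5 + 0.39x6 s.t.:
  0.29x1 + 0.43x2 + 0.07x3 + 2.14x4 + 0.38x5 + 0.26x6 ≤ 3.51   (phosphorus)
  2x2 + 78x5 + 1x6 ≥ 68   (nickel)
  3x1 + 9x2 + 1x3 + 709x4 + 16x5 + 8x6 ≥ 735   (manganese)
  x1, x2, x3, x4, x5, x6 ≥ 0.
The optimal basis is {ferromanganese, stainless scrap}; ferrosilicon, scrap grade C, pure iron, steel scrap drop out. The nickel and manganese requirements are met with equality.
That vertex is x4 = 1.017, x5 = 0.8718.
Hence cost = 1.4·1.017 + 1.71·0.8718 = €2.9146.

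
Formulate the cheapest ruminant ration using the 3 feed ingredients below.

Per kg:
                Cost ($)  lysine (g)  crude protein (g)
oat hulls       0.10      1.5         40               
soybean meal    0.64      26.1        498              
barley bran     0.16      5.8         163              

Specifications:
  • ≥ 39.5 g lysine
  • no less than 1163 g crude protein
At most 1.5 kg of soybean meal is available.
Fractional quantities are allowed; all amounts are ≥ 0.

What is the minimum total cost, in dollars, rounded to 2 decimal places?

$1.14

Set it up as a linear program. Let x1 = kg of oat hulls, x2 = kg of soybean meal, x3 = kg of barley bran.
Minimize 0.1x1 + 0.64x2 + 0.16x3 with:
  1.5x1 + 26.1x2 + 5.8x3 ≥ 39.5   (lysine)
  40x1 + 498x2 + 163x3 ≥ 1163   (crude protein)
  x2 ≤ 1.5
  x1, x2, x3 ≥ 0.
The optimal basis is {barley bran}; oat hulls, soybean meal drop out. Binding constraint: crude protein.
Solving gives x3 = 7.135.
Total cost: 0.16·7.135 = 1.1416.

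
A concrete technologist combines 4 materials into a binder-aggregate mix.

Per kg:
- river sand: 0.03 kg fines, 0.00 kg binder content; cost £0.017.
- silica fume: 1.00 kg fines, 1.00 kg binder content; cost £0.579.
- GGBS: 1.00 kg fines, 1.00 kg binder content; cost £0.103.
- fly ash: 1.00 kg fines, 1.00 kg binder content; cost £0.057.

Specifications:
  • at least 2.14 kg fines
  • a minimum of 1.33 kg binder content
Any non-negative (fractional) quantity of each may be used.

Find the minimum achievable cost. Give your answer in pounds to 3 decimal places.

Set it up as a linear program. Let x1 = kg of river sand, x2 = kg of silica fume, x3 = kg of GGBS, x4 = kg of fly ash.
min 0.017x1 + 0.579x2 + 0.103x3 + 0.057x4 with:
  0.03x1 + 1x2 + 1x3 + 1x4 ≥ 2.14   (fines)
  1x2 + 1x3 + 1x4 ≥ 1.33   (binder content)
  x1, x2, x3, x4 ≥ 0.
The optimal basis is {fly ash}; river sand, silica fume, GGBS drop out. There the fines constraint is tight.
Solving gives x4 = 2.14.
Cost = 0.057·2.14 = 0.12198.

£0.122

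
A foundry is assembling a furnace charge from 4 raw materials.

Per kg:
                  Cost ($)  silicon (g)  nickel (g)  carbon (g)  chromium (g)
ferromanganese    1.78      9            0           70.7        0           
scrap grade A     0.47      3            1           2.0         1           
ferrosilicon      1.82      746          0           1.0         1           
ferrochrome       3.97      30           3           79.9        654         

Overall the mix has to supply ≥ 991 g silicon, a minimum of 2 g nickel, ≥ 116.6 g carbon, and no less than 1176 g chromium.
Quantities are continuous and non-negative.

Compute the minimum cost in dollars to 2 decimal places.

This is a linear program. Let x1 = kg of ferromanganese, x2 = kg of scrap grade A, x3 = kg of ferrosilicon, x4 = kg of ferrochrome.
Minimise 1.78x1 + 0.47x2 + 1.82x3 + 3.97x4 s.t.:
  9x1 + 3x2 + 746x3 + 30x4 ≥ 991   (silicon)
  1x2 + 3x4 ≥ 2   (nickel)
  70.7x1 + 2x2 + 1x3 + 79.9x4 ≥ 116.6   (carbon)
  1x2 + 1x3 + 654x4 ≥ 1176   (chromium)
  x1, x2, x3, x4 ≥ 0.
The optimal basis is {ferrosilicon, ferrochrome}; ferromanganese, scrap grade A drop out. Binding constraints: silicon and chromium.
So ferrosilicon = 1.256 kg, ferrochrome = 1.796 kg.
Hence cost = 1.82·1.256 + 3.97·1.796 = $9.4160.

$9.42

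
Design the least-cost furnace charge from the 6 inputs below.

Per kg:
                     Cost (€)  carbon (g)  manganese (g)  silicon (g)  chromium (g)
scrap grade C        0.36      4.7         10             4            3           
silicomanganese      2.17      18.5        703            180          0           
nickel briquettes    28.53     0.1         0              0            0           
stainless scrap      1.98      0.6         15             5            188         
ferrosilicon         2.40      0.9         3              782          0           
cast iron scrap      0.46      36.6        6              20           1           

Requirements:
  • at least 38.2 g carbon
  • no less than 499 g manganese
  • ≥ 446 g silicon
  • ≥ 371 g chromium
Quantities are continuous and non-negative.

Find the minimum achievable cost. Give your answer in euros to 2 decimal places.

€6.57

Set it up as a linear program. Let x1 = kg of scrap grade C, x2 = kg of silicomanganese, x3 = kg of nickel briquettes, x4 = kg of stainless scrap, x5 = kg of ferrosilicon, x6 = kg of cast iron scrap.
min 0.36x1 + 2.17x2 + 28.53x3 + 1.98x4 + 2.4x5 + 0.46x6 subject to:
  4.7x1 + 18.5x2 + 0.1x3 + 0.6x4 + 0.9x5 + 36.6x6 ≥ 38.2   (carbon)
  10x1 + 703x2 + 15x4 + 3x5 + 6x6 ≥ 499   (manganese)
  4x1 + 180x2 + 5x4 + 782x5 + 20x6 ≥ 446   (silicon)
  3x1 + 188x4 + 1x6 ≥ 371   (chromium)
  x1, x2, x3, x4, x5, x6 ≥ 0.
The minimum-cost mix takes nothing from scrap grade C, nickel briquettes — only silicomanganese, stainless scrap, ferrosilicon, cast iron scrap. Binding constraints: carbon, manganese, silicon, chromium.
Solving gives x2 = 0.6604, x4 = 1.97, x5 = 0.3886, x6 = 0.668.
Total cost: 2.17·0.6604 + 1.98·1.97 + 2.4·0.3886 + 0.46·0.668 = 6.5736.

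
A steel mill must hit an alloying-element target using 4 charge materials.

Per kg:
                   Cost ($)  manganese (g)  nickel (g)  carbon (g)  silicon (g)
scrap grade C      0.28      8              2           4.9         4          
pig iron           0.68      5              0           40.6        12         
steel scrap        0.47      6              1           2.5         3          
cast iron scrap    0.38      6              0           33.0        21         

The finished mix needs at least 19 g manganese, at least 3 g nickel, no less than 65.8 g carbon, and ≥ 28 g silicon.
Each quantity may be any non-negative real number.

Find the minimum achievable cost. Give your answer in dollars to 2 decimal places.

Let x1 = kg of scrap grade C, x2 = kg of pig iron, x3 = kg of steel scrap, x4 = kg of cast iron scrap.
Minimise 0.28x1 + 0.68x2 + 0.47x3 + 0.38x4 with:
  8x1 + 5x2 + 6x3 + 6x4 ≥ 19   (manganese)
  2x1 + 1x3 ≥ 3   (nickel)
  4.9x1 + 40.6x2 + 2.5x3 + 33x4 ≥ 65.8   (carbon)
  4x1 + 12x2 + 3x3 + 21x4 ≥ 28   (silicon)
  x1, x2, x3, x4 ≥ 0.
The cheapest feasible vertex uses only scrap grade C, cast iron scrap; pig iron, steel scrap are not used. The nickel and carbon requirements are met with equality.
Solving gives x1 = 1.5, x4 = 1.771.
Objective = 0.28·1.5 + 0.38·1.771 = 1.0930.

$1.09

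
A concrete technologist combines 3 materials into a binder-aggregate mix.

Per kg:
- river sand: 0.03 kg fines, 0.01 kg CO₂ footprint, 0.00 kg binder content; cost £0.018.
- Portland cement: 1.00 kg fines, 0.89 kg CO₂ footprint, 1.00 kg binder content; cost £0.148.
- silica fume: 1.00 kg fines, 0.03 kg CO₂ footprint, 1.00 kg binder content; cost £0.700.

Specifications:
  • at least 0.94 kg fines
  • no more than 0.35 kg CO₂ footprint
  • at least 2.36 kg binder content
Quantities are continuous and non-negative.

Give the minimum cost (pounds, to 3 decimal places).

£1.473

Set it up as a linear program. Let x1 = kg of river sand, x2 = kg of Portland cement, x3 = kg of silica fume.
Minimize 0.018x1 + 0.148x2 + 0.7x3 with:
  0.03x1 + 1x2 + 1x3 ≥ 0.94   (fines)
  0.01x1 + 0.89x2 + 0.03x3 ≤ 0.35   (CO₂ footprint)
  1x2 + 1x3 ≥ 2.36   (binder content)
  x1, x2, x3 ≥ 0.
At the optimum only Portland cement, silica fume are positive (river sand = 0). There the CO₂ footprint and binder content constraints are tight.
So Portland cement = 0.3247 kg, silica fume = 2.035 kg.
Cost = 0.148·0.3247 + 0.7·2.035 = 1.47256.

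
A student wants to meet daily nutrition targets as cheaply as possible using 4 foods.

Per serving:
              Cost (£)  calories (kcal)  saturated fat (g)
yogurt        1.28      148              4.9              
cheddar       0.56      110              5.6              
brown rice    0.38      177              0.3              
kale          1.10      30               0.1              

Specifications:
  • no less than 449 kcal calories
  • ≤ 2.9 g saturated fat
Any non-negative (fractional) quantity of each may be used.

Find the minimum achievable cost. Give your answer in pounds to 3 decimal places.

£0.964

This is a linear program. Let x1 = servings of yogurt, x2 = servings of cheddar, x3 = servings of brown rice, x4 = servings of kale.
min 1.28x1 + 0.56x2 + 0.38x3 + 1.1x4 with:
  148x1 + 110x2 + 177x3 + 30x4 ≥ 449   (calories)
  4.9x1 + 5.6x2 + 0.3x3 + 0.1x4 ≤ 2.9   (saturated fat)
  x1, x2, x3, x4 ≥ 0.
At the optimum only brown rice is positive (yogurt, cheddar, kale = 0). There the calories constraint is tight.
That vertex is x3 = 2.537.
Hence cost = 0.38·2.537 = £0.96406.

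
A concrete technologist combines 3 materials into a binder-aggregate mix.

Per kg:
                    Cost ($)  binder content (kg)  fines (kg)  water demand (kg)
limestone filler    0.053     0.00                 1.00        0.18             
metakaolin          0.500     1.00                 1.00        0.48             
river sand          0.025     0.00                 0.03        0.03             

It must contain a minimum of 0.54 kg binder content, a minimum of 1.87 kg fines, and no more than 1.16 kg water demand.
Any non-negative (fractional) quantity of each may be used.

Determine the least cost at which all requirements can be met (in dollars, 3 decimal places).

Set it up as a linear program. Let x1 = kg of limestone filler, x2 = kg of metakaolin, x3 = kg of river sand.
Minimise 0.053x1 + 0.5x2 + 0.025x3 with:
  1x2 ≥ 0.54   (binder content)
  1x1 + 1x2 + 0.03x3 ≥ 1.87   (fines)
  0.18x1 + 0.48x2 + 0.03x3 ≤ 1.16   (water demand)
  x1, x2, x3 ≥ 0.
The optimal basis is {limestone filler, metakaolin}; river sand drops out. The binder content and fines requirements are met with equality.
Optimal quantities: limestone filler = 1.33 kg, metakaolin = 0.54 kg.
Hence cost = 0.053·1.33 + 0.5·0.54 = $0.34049.

$0.340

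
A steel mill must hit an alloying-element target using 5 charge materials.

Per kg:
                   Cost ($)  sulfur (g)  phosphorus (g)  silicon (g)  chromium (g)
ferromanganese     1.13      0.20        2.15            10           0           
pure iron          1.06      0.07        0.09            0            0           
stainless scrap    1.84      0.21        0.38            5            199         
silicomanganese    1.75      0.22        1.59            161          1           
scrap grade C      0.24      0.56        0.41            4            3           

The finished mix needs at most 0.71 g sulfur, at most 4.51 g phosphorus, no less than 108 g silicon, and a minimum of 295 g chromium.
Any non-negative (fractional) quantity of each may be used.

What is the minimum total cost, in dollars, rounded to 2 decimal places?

$3.82

This is a linear program. Let x1 = kg of ferromanganese, x2 = kg of pure iron, x3 = kg of stainless scrap, x4 = kg of silicomanganese, x5 = kg of scrap grade C.
Minimise 1.13x1 + 1.06x2 + 1.84x3 + 1.75x4 + 0.24x5 s.t.:
  0.2x1 + 0.07x2 + 0.21x3 + 0.22x4 + 0.56x5 ≤ 0.71   (sulfur)
  2.15x1 + 0.09x2 + 0.38x3 + 1.59x4 + 0.41x5 ≤ 4.51   (phosphorus)
  10x1 + 5x3 + 161x4 + 4x5 ≥ 108   (silicon)
  199x3 + 1x4 + 3x5 ≥ 295   (chromium)
  x1, x2, x3, x4, x5 ≥ 0.
At the optimum only stainless scrap, silicomanganese are positive (ferromanganese, pure iron, scrap grade C = 0). The silicon and chromium requirements are met with equality.
Optimal quantities: stainless scrap = 1.4793 kg, silicomanganese = 0.62487 kg.
Total cost: 1.84·1.4793 + 1.75·0.62487 = 3.8154.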